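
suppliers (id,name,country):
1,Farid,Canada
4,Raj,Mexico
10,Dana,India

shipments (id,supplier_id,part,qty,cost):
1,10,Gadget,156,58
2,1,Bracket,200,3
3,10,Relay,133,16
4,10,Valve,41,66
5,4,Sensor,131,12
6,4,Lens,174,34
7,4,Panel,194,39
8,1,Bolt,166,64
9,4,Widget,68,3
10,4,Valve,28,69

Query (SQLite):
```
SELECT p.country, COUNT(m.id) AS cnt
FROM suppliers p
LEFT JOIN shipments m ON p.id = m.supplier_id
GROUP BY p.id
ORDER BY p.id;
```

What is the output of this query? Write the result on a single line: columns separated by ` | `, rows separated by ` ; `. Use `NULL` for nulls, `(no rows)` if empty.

LEFT JOIN keeps every suppliers row; unmatched ones get NULL for shipments columns.
Group by suppliers.id and compute COUNT(m.id). COUNT(col) of an all-NULL group is 0.
  1: ids {2, 8} → COUNT(m.id)=2
  4: ids {5, 6, 7, 9, 10} → COUNT(m.id)=5
  10: ids {1, 3, 4} → COUNT(m.id)=3

Canada | 2 ; Mexico | 5 ; India | 3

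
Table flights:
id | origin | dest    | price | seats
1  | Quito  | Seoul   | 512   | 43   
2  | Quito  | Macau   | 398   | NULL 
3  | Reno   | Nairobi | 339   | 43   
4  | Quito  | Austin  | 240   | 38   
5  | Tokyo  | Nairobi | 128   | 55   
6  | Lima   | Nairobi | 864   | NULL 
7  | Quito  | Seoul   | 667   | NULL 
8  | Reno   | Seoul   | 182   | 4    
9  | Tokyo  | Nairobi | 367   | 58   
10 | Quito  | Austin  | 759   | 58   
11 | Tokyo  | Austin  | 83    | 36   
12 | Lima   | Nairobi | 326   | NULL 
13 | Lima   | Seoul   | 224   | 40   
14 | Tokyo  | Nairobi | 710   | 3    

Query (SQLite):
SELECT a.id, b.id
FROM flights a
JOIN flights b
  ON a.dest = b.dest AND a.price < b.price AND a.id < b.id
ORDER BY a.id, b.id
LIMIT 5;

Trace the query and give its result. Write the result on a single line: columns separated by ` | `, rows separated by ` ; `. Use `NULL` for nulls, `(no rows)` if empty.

Pairs (a,b) with same dest, a.price < b.price, a.id < b.id.
dest groups: Austin:{4,10,11} Macau:{2} Nairobi:{3,5,6,9,12,14} Seoul:{1,7,8,13}
Ordered by (a.id, b.id); first 5.

1 | 7 ; 3 | 6 ; 3 | 9 ; 3 | 14 ; 4 | 10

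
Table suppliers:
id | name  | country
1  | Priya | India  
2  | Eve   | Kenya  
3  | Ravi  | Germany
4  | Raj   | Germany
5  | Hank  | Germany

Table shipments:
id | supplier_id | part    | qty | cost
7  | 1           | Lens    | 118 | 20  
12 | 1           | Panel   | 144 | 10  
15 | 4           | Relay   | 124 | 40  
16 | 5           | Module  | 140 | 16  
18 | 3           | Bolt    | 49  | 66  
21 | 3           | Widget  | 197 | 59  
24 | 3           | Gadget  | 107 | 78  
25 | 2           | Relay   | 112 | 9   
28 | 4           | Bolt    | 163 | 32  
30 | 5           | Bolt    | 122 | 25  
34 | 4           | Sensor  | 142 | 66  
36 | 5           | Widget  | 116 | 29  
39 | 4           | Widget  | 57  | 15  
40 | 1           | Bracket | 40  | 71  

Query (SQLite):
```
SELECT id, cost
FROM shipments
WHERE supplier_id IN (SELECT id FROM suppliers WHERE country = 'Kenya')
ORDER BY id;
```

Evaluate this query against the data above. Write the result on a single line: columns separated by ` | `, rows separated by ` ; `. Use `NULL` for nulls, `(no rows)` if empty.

Inner query: suppliers.id where country = 'Kenya'.
Outer: keep shipments rows whose supplier_id is in that set.
Inner query → {2}

25 | 9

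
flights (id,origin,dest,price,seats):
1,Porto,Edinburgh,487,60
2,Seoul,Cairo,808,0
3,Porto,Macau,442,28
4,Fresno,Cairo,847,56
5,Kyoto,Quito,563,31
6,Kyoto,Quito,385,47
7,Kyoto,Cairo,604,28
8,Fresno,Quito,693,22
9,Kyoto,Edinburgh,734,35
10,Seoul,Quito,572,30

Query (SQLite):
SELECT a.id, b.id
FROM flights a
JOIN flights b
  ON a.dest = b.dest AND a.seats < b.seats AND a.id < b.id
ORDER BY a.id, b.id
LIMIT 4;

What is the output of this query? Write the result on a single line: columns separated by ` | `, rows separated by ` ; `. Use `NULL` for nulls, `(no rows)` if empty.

2 | 4 ; 2 | 7 ; 5 | 6 ; 8 | 10

Pairs (a,b) with same dest, a.seats < b.seats, a.id < b.id.
dest groups: Cairo:{2,4,7} Edinburgh:{1,9} Macau:{3} Quito:{5,6,8,10}
Ordered by (a.id, b.id); first 4.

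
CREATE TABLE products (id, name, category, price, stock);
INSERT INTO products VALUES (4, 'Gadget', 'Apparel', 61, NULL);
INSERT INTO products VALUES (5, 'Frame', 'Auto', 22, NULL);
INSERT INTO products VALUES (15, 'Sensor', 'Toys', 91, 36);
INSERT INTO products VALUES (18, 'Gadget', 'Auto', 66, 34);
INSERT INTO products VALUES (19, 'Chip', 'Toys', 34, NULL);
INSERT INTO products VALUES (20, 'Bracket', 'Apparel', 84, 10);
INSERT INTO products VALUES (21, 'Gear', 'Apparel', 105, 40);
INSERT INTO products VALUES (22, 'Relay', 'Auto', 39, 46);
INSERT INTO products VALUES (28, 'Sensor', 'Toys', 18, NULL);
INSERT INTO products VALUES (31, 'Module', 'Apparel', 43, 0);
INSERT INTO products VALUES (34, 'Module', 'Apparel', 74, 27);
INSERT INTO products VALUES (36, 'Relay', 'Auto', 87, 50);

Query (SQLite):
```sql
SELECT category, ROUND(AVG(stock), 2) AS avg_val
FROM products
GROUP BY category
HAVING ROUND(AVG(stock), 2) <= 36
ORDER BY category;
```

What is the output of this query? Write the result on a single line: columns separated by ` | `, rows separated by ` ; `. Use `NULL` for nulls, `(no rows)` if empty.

Apparel | 19.25 ; Toys | 36

Partition products by category; compute ROUND(AVG(stock), 2) within each group.
HAVING: keep groups where ROUND(AVG(stock), 2) <= 36.
  Apparel: ids {4, 20, 21, 31, 34} → ROUND(AVG(stock), 2)=19.25
  Auto: ids {5, 18, 22, 36} → ROUND(AVG(stock), 2)=43.33
  Toys: ids {15, 19, 28} → ROUND(AVG(stock), 2)=36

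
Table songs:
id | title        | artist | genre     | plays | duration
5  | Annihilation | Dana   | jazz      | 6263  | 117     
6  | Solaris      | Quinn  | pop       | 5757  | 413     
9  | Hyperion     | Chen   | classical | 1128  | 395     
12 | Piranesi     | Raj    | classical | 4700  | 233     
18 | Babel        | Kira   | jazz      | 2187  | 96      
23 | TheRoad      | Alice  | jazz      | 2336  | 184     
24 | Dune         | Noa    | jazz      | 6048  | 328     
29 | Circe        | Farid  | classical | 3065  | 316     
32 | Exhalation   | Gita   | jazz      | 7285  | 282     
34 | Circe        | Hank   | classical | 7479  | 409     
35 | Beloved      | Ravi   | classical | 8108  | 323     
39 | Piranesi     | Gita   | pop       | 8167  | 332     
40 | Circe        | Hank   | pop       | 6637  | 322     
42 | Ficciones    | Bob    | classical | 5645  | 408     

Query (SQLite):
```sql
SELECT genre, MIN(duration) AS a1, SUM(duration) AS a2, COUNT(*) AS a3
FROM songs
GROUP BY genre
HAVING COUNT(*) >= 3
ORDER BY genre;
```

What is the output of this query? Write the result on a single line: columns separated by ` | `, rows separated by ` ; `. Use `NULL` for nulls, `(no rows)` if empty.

classical | 233 | 2084 | 6 ; jazz | 96 | 1007 | 5 ; pop | 322 | 1067 | 3

Group songs by genre.
Per group compute: MIN(duration), SUM(duration), COUNT(*).
HAVING: drop groups with fewer than 3 rows.
  classical: ids {9, 12, 29, 34, 35, 42} → MIN(duration)=233, SUM(duration)=2084, COUNT(*)=6
  jazz: ids {5, 18, 23, 24, 32} → MIN(duration)=96, SUM(duration)=1007, COUNT(*)=5
  pop: ids {6, 39, 40} → MIN(duration)=322, SUM(duration)=1067, COUNT(*)=3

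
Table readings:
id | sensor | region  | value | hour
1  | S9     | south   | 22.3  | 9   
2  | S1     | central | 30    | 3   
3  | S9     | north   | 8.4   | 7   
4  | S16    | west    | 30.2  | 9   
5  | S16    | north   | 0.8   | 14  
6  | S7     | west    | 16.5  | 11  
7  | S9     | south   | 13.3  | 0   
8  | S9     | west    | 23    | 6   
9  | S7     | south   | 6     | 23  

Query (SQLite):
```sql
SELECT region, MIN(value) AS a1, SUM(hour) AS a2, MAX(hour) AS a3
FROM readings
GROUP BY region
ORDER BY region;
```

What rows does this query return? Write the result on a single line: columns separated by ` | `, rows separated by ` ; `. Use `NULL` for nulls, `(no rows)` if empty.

central | 30 | 3 | 3 ; north | 0.8 | 21 | 14 ; south | 6 | 32 | 23 ; west | 16.5 | 26 | 11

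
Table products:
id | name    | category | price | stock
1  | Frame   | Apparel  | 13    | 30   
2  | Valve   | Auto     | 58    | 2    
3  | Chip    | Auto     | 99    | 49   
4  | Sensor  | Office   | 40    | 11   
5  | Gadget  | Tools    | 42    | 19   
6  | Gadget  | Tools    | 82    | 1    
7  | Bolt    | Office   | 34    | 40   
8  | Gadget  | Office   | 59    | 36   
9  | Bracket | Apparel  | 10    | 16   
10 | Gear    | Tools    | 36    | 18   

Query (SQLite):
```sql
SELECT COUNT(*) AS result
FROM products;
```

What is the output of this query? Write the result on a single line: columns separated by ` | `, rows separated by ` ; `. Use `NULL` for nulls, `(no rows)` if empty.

10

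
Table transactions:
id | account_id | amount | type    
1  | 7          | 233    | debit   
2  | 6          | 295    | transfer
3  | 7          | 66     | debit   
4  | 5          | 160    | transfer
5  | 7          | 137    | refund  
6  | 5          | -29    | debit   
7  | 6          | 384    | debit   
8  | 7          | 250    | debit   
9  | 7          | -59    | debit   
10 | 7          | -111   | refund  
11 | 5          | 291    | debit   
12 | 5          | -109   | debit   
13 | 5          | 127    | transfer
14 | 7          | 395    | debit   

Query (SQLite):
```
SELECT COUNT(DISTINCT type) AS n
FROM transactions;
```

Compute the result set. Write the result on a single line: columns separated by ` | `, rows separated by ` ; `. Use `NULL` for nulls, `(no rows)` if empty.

3

Count distinct non-NULL type values.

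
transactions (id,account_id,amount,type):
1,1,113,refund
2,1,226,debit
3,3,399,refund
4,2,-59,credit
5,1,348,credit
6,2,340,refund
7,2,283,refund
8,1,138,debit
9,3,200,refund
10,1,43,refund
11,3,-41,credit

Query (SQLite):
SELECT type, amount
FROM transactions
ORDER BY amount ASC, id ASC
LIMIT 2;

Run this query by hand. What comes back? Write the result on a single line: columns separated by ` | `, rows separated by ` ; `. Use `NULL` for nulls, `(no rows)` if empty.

Sort by amount asc, tiebreak id asc: (-59, id=4), (-41, id=11), (43, id=10), (113, id=1), (138, id=8) …. Take first 2.

credit | -59 ; credit | -41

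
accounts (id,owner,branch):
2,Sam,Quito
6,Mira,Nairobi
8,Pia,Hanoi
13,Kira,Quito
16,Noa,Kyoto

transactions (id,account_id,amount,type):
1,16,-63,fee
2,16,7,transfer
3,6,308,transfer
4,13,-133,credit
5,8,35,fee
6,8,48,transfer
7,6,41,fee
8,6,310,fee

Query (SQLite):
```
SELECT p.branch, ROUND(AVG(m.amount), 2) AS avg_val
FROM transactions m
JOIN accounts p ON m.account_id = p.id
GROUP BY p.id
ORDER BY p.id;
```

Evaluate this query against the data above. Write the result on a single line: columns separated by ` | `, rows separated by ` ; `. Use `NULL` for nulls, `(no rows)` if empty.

Nairobi | 219.67 ; Hanoi | 41.5 ; Quito | -133 ; Kyoto | -28

Join each transactions row to its accounts via account_id.
Group joined rows by accounts.id; compute ROUND(AVG(m.amount), 2) per group.
  6: ids {3, 7, 8} → ROUND(AVG(m.amount), 2)=219.67
  8: ids {5, 6} → ROUND(AVG(m.amount), 2)=41.5
  13: ids {4} → ROUND(AVG(m.amount), 2)=-133
  16: ids {1, 2} → ROUND(AVG(m.amount), 2)=-28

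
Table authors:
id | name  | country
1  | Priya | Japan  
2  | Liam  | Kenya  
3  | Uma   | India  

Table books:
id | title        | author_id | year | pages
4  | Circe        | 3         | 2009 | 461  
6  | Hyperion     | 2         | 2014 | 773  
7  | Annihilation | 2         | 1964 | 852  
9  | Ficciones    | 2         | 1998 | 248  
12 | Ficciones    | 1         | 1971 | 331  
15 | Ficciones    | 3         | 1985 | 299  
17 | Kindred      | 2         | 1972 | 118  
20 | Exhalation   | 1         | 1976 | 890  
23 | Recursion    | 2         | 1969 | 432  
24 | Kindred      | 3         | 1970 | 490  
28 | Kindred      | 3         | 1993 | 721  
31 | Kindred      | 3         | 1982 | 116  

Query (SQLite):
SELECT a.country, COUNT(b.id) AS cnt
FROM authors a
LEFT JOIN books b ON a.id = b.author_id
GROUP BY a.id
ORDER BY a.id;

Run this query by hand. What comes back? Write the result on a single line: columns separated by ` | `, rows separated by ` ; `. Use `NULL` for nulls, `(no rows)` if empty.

Japan | 2 ; Kenya | 5 ; India | 5

LEFT JOIN keeps every authors row; unmatched ones get NULL for books columns.
Group by authors.id and compute COUNT(b.id). COUNT(col) of an all-NULL group is 0.
  1: ids {12, 20} → COUNT(b.id)=2
  2: ids {6, 7, 9, 17, 23} → COUNT(b.id)=5
  3: ids {4, 15, 24, 28, 31} → COUNT(b.id)=5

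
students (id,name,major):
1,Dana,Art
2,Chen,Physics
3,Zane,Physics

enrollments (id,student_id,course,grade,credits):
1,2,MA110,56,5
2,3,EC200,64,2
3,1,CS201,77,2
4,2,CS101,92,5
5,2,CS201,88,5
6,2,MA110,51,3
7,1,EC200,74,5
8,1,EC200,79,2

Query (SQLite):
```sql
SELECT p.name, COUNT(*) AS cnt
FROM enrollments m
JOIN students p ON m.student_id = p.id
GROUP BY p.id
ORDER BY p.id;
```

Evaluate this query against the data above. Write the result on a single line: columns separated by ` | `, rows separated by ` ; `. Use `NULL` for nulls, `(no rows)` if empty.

Dana | 3 ; Chen | 4 ; Zane | 1

Join each enrollments row to its students via student_id.
Group joined rows by students.id; compute COUNT(*) per group.
  1: ids {3, 7, 8} → COUNT(*)=3
  2: ids {1, 4, 5, 6} → COUNT(*)=4
  3: ids {2} → COUNT(*)=1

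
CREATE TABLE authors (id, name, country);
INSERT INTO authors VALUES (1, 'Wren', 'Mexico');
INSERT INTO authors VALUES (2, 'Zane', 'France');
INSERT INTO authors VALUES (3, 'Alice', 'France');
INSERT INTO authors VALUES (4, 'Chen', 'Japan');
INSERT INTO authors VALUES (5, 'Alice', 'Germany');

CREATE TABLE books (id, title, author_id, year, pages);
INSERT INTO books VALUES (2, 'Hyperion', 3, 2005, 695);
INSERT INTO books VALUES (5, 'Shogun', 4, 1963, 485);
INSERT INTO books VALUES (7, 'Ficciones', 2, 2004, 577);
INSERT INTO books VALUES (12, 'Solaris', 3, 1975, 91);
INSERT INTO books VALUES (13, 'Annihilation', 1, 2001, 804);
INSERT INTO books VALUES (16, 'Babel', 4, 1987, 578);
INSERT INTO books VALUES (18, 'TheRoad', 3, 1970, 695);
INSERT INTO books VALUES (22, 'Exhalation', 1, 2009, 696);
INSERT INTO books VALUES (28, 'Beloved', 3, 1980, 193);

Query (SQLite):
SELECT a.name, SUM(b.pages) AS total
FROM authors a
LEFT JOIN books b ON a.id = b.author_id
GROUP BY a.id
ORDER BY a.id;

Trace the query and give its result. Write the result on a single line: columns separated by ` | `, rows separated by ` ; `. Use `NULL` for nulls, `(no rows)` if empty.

Wren | 1500 ; Zane | 577 ; Alice | 1674 ; Chen | 1063 ; Alice | NULL

LEFT JOIN keeps every authors row; unmatched ones get NULL for books columns.
Group by authors.id and compute SUM(b.pages). SUM over an all-NULL group is NULL.
  1: ids {13, 22} → SUM(b.pages)=1500
  2: ids {7} → SUM(b.pages)=577
  3: ids {2, 12, 18, 28} → SUM(b.pages)=1674
  4: ids {5, 16} → SUM(b.pages)=1063
  5: ids {—} → SUM(b.pages)=NULL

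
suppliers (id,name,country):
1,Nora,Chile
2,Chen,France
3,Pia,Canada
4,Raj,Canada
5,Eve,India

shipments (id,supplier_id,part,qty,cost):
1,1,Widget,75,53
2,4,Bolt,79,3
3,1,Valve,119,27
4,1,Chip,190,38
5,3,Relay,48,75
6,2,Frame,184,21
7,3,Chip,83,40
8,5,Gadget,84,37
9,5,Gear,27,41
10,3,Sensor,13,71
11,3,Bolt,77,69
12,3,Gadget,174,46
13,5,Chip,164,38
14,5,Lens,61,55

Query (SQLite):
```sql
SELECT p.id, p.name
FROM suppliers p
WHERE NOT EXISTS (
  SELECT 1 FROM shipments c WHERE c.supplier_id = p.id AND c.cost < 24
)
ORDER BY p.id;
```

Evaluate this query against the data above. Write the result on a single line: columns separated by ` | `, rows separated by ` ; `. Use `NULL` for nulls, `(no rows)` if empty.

1 | Nora ; 3 | Pia ; 5 | Eve

For each suppliers row, check whether any shipments with matching supplier_id has cost < 24.
Keep rows where that is false.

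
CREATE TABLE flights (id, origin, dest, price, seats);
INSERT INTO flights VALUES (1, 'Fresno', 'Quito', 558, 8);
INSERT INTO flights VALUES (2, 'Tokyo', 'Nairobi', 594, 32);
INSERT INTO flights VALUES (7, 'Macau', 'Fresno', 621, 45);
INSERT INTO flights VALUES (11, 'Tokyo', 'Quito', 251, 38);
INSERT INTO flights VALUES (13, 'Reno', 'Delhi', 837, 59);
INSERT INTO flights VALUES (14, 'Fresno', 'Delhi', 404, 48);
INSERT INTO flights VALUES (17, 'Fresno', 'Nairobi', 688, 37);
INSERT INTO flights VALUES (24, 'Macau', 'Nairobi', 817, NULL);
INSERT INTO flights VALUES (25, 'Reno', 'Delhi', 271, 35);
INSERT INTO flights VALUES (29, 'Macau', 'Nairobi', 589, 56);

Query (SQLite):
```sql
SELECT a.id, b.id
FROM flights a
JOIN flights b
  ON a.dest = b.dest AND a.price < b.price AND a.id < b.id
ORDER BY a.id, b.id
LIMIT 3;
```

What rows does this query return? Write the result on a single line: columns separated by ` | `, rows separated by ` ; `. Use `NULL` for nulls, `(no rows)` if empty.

2 | 17 ; 2 | 24 ; 17 | 24

Pairs (a,b) with same dest, a.price < b.price, a.id < b.id.
dest groups: Delhi:{13,14,25} Fresno:{7} Nairobi:{2,17,24,29} Quito:{1,11}
Ordered by (a.id, b.id); first 3.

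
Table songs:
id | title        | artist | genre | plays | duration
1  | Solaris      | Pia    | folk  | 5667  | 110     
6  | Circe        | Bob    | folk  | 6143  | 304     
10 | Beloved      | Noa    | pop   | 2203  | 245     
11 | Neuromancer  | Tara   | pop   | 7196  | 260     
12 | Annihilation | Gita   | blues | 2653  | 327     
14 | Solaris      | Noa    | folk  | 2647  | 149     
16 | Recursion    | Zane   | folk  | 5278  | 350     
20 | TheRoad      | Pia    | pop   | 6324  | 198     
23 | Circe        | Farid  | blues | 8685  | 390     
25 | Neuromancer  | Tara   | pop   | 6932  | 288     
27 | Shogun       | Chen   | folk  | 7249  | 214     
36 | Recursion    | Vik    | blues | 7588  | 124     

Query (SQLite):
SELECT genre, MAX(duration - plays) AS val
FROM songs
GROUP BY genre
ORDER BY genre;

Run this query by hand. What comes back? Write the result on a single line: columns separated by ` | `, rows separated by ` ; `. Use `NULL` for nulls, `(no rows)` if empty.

For each row compute duration - plays.
Group by genre; take MAX of the expression per group.
  blues: ids {12, 23, 36} → MAX(duration - plays)=-2326
  folk: ids {1, 6, 14, 16, 27} → MAX(duration - plays)=-2498
  pop: ids {10, 11, 20, 25} → MAX(duration - plays)=-1958

blues | -2326 ; folk | -2498 ; pop | -1958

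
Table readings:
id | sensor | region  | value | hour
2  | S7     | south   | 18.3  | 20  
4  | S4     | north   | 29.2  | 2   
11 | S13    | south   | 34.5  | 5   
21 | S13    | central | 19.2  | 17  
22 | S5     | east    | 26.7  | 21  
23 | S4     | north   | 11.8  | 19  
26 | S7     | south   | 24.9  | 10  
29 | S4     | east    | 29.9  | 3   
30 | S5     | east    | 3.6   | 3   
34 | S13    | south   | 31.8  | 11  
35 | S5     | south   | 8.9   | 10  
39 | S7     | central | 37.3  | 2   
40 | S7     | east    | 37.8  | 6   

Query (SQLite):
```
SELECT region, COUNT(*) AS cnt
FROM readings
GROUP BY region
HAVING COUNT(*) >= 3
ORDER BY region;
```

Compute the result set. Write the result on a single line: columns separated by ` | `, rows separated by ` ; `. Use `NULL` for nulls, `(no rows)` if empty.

east | 4 ; south | 5

Partition readings by region; compute COUNT(*) within each group.
HAVING: keep groups with count ≥ 3.
  central: ids {21, 39} → COUNT(*)=2
  east: ids {22, 29, 30, 40} → COUNT(*)=4
  north: ids {4, 23} → COUNT(*)=2
  south: ids {2, 11, 26, 34, 35} → COUNT(*)=5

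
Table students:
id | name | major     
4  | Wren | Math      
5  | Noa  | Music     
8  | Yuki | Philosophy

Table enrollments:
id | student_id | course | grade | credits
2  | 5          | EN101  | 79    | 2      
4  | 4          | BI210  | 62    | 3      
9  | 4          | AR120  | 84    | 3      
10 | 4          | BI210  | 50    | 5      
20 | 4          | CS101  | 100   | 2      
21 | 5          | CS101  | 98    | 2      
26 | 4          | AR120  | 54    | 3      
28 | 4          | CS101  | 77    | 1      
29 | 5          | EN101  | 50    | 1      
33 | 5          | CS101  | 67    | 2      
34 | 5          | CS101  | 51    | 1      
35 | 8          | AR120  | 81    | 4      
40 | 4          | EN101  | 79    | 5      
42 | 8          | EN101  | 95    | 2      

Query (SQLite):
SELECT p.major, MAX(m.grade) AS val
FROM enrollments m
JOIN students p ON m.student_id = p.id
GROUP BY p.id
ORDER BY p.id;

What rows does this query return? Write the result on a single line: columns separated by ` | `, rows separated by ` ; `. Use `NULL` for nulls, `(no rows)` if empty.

Join each enrollments row to its students via student_id.
Group joined rows by students.id; compute MAX(m.grade) per group.
  4: ids {4, 9, 10, 20, 26, 28, 40} → MAX(m.grade)=100
  5: ids {2, 21, 29, 33, 34} → MAX(m.grade)=98
  8: ids {35, 42} → MAX(m.grade)=95

Math | 100 ; Music | 98 ; Philosophy | 95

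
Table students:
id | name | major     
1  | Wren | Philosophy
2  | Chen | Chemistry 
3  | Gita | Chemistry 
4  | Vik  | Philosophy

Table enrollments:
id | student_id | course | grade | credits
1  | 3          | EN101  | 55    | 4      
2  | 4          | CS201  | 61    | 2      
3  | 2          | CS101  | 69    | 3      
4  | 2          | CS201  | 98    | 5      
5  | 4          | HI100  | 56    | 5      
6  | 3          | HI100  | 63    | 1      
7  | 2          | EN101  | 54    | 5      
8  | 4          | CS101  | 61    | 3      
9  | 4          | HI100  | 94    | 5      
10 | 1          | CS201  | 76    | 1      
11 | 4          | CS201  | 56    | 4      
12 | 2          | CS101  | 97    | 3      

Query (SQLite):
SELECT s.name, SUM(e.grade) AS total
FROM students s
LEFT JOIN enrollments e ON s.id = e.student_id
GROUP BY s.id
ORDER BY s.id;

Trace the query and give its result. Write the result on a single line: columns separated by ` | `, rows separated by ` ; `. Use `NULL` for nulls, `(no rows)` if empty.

LEFT JOIN keeps every students row; unmatched ones get NULL for enrollments columns.
Group by students.id and compute SUM(e.grade). SUM over an all-NULL group is NULL.
  1: ids {10} → SUM(e.grade)=76
  2: ids {3, 4, 7, 12} → SUM(e.grade)=318
  3: ids {1, 6} → SUM(e.grade)=118
  4: ids {2, 5, 8, 9, 11} → SUM(e.grade)=328

Wren | 76 ; Chen | 318 ; Gita | 118 ; Vik | 328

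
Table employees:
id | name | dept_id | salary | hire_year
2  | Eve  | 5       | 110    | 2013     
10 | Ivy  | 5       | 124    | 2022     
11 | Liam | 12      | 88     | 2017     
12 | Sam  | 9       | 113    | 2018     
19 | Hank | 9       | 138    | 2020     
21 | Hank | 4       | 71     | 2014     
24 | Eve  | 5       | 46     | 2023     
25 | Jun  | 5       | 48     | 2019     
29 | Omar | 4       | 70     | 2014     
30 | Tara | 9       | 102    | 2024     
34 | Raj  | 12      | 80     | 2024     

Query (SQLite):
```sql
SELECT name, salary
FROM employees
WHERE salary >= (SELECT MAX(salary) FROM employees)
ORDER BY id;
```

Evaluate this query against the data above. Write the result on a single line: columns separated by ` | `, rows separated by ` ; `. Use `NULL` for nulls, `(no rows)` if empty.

Scalar subquery: MAX(salary) over all employees rows = 138.
Keep rows where salary >= that value.

Hank | 138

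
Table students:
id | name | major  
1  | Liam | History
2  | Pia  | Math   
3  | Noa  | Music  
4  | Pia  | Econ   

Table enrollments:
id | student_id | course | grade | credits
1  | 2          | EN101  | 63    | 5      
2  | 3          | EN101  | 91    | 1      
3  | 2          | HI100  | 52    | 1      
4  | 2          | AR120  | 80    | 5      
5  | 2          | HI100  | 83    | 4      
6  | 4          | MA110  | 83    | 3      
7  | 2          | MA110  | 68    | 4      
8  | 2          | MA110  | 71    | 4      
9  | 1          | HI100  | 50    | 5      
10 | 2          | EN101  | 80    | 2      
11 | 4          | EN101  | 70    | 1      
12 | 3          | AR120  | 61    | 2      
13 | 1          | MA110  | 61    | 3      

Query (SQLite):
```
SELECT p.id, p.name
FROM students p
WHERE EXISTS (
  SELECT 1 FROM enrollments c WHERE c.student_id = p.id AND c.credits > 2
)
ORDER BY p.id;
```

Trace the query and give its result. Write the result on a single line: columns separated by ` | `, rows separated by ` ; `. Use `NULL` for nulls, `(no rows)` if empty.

For each students row, check whether any enrollments with matching student_id has credits > 2.
Keep rows where that is true.

1 | Liam ; 2 | Pia ; 4 | Pia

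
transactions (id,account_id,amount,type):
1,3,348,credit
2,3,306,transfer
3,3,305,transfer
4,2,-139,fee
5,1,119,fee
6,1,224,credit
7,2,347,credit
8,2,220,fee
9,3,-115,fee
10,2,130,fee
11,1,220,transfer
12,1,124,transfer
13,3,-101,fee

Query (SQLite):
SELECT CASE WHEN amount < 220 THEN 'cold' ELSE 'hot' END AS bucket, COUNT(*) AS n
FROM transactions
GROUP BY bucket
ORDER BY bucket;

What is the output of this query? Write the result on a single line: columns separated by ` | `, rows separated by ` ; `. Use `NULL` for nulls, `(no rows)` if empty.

Bucket rows by amount < 220 → 'cold' else 'hot'; count each bucket.

cold | 6 ; hot | 7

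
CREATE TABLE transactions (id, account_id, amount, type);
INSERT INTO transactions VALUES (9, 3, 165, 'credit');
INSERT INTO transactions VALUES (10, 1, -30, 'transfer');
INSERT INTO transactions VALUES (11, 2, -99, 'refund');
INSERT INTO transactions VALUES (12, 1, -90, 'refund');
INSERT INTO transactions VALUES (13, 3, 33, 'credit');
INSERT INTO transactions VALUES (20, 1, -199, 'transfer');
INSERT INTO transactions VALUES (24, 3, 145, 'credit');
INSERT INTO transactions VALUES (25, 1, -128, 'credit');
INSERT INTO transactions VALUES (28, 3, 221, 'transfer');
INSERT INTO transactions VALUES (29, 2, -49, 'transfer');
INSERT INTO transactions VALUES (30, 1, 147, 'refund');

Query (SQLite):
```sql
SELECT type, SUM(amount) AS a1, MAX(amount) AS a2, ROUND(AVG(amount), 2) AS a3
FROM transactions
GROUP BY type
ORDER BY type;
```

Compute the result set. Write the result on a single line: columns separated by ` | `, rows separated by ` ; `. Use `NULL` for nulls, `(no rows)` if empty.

credit | 215 | 165 | 53.75 ; refund | -42 | 147 | -14 ; transfer | -57 | 221 | -14.25

Group transactions by type.
Per group compute: SUM(amount), MAX(amount), ROUND(AVG(amount), 2).
  credit: ids {9, 13, 24, 25} → SUM(amount)=215, MAX(amount)=165, ROUND(AVG(amount), 2)=53.75
  refund: ids {11, 12, 30} → SUM(amount)=-42, MAX(amount)=147, ROUND(AVG(amount), 2)=-14
  transfer: ids {10, 20, 28, 29} → SUM(amount)=-57, MAX(amount)=221, ROUND(AVG(amount), 2)=-14.25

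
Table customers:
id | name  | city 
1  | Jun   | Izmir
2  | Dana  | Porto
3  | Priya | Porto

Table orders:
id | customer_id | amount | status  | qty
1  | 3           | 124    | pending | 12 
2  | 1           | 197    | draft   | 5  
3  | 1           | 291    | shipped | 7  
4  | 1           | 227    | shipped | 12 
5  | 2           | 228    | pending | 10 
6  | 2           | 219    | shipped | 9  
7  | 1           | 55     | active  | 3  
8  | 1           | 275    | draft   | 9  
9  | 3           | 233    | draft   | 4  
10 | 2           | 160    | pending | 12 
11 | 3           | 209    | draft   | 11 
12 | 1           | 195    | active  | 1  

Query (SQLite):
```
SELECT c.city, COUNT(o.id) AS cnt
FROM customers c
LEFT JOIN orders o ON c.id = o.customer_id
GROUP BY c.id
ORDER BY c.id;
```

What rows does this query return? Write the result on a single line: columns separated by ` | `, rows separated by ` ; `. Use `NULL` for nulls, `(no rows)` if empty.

LEFT JOIN keeps every customers row; unmatched ones get NULL for orders columns.
Group by customers.id and compute COUNT(o.id). COUNT(col) of an all-NULL group is 0.
  1: ids {2, 3, 4, 7, 8, 12} → COUNT(o.id)=6
  2: ids {5, 6, 10} → COUNT(o.id)=3
  3: ids {1, 9, 11} → COUNT(o.id)=3

Izmir | 6 ; Porto | 3 ; Porto | 3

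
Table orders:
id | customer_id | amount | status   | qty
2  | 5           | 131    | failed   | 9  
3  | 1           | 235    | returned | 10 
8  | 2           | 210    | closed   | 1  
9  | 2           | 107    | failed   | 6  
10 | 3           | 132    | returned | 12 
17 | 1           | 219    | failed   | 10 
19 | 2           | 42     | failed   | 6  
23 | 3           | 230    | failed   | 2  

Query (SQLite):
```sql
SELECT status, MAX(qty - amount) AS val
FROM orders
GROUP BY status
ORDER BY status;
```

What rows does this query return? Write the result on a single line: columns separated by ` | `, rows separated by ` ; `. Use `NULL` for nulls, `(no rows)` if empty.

For each row compute qty - amount.
Group by status; take MAX of the expression per group.
  closed: ids {8} → MAX(qty - amount)=-209
  failed: ids {2, 9, 17, 19, 23} → MAX(qty - amount)=-36
  returned: ids {3, 10} → MAX(qty - amount)=-120

closed | -209 ; failed | -36 ; returned | -120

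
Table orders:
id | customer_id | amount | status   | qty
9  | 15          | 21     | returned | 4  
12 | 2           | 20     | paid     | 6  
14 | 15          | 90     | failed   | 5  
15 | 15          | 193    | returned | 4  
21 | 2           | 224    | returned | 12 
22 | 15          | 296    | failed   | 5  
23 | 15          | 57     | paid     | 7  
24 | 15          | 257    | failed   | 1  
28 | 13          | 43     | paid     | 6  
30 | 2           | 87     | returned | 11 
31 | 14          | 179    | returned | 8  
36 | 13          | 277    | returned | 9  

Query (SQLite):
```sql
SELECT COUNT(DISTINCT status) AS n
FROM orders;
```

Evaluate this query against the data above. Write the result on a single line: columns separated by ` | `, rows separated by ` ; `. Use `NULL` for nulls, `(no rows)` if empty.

3

Count distinct non-NULL status values.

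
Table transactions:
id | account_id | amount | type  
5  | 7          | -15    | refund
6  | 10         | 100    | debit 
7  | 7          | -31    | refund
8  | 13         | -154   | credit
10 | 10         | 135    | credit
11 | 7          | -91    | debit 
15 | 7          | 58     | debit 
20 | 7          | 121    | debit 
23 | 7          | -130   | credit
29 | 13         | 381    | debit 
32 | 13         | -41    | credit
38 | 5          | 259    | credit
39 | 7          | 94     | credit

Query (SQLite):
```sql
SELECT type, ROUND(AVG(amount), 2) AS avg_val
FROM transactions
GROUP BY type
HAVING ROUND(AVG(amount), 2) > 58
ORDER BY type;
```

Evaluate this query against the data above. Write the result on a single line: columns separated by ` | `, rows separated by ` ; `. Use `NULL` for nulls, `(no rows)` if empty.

debit | 113.8

Partition transactions by type; compute ROUND(AVG(amount), 2) within each group.
HAVING: keep groups where ROUND(AVG(amount), 2) > 58.
  credit: ids {8, 10, 23, 32, 38, 39} → ROUND(AVG(amount), 2)=27.17
  debit: ids {6, 11, 15, 20, 29} → ROUND(AVG(amount), 2)=113.8
  refund: ids {5, 7} → ROUND(AVG(amount), 2)=-23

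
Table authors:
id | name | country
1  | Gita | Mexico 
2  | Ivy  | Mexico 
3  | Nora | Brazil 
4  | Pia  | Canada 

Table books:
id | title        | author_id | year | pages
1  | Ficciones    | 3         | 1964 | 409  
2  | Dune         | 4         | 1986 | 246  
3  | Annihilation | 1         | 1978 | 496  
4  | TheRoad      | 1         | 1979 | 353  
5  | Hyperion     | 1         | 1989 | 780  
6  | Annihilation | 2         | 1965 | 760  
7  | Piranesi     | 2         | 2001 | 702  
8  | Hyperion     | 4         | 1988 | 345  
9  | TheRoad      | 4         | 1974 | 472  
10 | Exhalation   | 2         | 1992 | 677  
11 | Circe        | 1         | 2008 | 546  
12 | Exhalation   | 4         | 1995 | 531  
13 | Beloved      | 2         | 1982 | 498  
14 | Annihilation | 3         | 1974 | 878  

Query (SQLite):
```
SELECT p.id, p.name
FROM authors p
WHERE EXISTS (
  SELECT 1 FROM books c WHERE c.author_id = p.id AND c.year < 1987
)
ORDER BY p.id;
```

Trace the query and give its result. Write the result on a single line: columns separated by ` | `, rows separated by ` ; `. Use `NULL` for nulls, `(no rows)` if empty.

For each authors row, check whether any books with matching author_id has year < 1987.
Keep rows where that is true.

1 | Gita ; 2 | Ivy ; 3 | Nora ; 4 | Pia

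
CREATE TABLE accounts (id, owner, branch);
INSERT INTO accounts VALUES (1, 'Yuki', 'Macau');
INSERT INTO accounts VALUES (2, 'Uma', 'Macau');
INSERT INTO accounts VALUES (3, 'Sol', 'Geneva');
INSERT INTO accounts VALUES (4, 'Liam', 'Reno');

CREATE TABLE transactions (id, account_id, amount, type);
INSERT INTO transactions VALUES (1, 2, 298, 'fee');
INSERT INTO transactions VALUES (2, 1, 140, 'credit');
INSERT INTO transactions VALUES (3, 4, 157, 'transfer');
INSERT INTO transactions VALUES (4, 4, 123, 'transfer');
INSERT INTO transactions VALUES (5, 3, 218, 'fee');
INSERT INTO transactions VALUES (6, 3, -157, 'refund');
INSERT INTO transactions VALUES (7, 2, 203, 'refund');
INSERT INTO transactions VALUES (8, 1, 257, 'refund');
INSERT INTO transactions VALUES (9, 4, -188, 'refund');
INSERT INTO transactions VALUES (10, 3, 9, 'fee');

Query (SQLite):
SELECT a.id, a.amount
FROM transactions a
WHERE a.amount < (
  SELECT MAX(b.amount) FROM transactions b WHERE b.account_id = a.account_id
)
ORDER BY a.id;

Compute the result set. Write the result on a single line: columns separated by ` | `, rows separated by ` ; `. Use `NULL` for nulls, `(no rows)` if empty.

For each transactions row a, compute MAX(amount) over rows sharing a.account_id.
Keep row a if a.amount < that per-group MAX.
  account_id=1: MAX(amount) = 257
  account_id=2: MAX(amount) = 298
  account_id=3: MAX(amount) = 218
  account_id=4: MAX(amount) = 157

2 | 140 ; 4 | 123 ; 6 | -157 ; 7 | 203 ; 9 | -188 ; 10 | 9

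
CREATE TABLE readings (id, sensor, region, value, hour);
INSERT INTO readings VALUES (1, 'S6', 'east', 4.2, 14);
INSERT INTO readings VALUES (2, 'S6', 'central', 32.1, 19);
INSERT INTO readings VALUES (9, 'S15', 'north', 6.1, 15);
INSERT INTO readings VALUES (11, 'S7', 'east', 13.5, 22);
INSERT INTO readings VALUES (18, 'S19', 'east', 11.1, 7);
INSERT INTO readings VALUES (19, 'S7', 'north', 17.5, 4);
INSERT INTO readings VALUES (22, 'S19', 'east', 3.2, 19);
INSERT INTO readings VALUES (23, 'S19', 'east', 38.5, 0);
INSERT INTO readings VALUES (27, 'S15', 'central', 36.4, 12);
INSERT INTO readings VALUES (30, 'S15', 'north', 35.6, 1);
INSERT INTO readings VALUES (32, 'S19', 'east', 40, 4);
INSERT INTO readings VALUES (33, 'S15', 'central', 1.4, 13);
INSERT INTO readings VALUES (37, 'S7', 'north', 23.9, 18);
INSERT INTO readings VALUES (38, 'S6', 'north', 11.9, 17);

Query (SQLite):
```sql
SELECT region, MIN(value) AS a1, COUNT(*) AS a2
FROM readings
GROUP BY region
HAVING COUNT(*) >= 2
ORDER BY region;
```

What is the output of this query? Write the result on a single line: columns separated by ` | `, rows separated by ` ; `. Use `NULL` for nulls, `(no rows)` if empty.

central | 1.4 | 3 ; east | 3.2 | 6 ; north | 6.1 | 5

Group readings by region.
Per group compute: MIN(value), COUNT(*).
HAVING: drop groups with fewer than 2 rows.
  central: ids {2, 27, 33} → MIN(value)=1.4, COUNT(*)=3
  east: ids {1, 11, 18, 22, 23, 32} → MIN(value)=3.2, COUNT(*)=6
  north: ids {9, 19, 30, 37, 38} → MIN(value)=6.1, COUNT(*)=5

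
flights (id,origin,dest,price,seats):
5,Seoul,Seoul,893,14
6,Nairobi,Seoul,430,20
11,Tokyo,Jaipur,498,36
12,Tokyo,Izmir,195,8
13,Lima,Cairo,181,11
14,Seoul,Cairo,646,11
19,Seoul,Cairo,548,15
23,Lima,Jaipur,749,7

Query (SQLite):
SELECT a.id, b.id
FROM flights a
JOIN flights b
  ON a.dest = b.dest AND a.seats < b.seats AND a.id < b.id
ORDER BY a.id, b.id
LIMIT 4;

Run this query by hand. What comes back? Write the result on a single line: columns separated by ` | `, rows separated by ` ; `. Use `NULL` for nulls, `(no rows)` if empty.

Pairs (a,b) with same dest, a.seats < b.seats, a.id < b.id.
dest groups: Cairo:{13,14,19} Izmir:{12} Jaipur:{11,23} Seoul:{5,6}
Ordered by (a.id, b.id); first 4.

5 | 6 ; 13 | 19 ; 14 | 19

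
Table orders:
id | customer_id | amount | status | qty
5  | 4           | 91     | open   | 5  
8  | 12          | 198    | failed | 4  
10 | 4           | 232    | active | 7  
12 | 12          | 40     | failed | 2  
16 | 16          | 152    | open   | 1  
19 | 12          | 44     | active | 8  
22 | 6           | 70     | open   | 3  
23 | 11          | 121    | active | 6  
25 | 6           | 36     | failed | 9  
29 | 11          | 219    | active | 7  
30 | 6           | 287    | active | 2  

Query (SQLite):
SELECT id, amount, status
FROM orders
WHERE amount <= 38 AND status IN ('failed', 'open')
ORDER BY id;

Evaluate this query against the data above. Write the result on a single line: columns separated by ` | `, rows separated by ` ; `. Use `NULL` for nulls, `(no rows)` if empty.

25 | 36 | failed

amount <= 38: ids {25}
status IN ('failed', 'open'): ids {5, 8, 12, 16, 22, 25}
Combine with AND.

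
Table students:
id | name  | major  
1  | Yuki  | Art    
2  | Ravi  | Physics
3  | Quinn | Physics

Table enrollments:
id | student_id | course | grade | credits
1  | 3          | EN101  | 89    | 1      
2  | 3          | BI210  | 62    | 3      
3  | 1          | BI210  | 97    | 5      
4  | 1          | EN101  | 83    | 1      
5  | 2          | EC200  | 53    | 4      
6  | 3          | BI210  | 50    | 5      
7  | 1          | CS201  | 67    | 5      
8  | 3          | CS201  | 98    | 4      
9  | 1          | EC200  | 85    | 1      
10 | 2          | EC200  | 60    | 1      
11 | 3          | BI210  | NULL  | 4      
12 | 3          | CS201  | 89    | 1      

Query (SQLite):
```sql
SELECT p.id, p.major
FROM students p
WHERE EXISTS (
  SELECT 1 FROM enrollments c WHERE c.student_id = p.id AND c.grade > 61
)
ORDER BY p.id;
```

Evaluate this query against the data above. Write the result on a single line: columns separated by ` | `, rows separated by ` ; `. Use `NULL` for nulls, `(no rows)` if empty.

For each students row, check whether any enrollments with matching student_id has grade > 61.
Keep rows where that is true.

1 | Art ; 3 | Physics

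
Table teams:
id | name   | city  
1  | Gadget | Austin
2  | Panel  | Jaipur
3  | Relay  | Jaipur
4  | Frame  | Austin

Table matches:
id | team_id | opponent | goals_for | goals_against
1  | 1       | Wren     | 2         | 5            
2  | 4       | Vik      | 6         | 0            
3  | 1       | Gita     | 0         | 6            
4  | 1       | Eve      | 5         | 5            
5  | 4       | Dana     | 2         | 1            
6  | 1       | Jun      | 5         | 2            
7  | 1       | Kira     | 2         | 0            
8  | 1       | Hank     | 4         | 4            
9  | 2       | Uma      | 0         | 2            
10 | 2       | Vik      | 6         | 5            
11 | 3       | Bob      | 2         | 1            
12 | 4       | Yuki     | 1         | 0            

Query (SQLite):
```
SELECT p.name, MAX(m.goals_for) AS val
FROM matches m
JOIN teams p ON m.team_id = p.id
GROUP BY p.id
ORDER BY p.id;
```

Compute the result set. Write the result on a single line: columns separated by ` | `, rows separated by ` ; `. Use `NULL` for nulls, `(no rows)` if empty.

Gadget | 5 ; Panel | 6 ; Relay | 2 ; Frame | 6

Join each matches row to its teams via team_id.
Group joined rows by teams.id; compute MAX(m.goals_for) per group.
  1: ids {1, 3, 4, 6, 7, 8} → MAX(m.goals_for)=5
  2: ids {9, 10} → MAX(m.goals_for)=6
  3: ids {11} → MAX(m.goals_for)=2
  4: ids {2, 5, 12} → MAX(m.goals_for)=6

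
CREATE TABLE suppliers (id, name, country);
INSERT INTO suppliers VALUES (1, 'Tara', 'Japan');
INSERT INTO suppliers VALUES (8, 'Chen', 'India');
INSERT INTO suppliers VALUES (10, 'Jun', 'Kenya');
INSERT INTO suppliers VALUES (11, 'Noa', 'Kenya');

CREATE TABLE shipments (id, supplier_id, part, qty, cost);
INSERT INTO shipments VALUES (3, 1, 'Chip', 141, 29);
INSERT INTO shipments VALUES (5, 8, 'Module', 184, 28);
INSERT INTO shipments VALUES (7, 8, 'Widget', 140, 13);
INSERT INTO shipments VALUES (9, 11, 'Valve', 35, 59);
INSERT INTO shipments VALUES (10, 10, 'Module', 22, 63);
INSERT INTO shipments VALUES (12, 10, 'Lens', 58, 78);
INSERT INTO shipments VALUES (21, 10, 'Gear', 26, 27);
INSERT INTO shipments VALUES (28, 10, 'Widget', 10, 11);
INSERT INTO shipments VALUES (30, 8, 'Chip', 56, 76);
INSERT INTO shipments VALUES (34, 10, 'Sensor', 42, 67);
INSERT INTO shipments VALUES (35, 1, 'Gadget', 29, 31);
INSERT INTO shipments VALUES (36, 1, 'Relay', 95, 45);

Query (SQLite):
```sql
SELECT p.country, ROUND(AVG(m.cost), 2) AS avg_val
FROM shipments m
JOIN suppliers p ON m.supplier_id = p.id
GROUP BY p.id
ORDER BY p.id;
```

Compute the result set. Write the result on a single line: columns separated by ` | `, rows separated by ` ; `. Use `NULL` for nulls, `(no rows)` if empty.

Japan | 35 ; India | 39 ; Kenya | 49.2 ; Kenya | 59

Join each shipments row to its suppliers via supplier_id.
Group joined rows by suppliers.id; compute ROUND(AVG(m.cost), 2) per group.
  1: ids {3, 35, 36} → ROUND(AVG(m.cost), 2)=35
  8: ids {5, 7, 30} → ROUND(AVG(m.cost), 2)=39
  10: ids {10, 12, 21, 28, 34} → ROUND(AVG(m.cost), 2)=49.2
  11: ids {9} → ROUND(AVG(m.cost), 2)=59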